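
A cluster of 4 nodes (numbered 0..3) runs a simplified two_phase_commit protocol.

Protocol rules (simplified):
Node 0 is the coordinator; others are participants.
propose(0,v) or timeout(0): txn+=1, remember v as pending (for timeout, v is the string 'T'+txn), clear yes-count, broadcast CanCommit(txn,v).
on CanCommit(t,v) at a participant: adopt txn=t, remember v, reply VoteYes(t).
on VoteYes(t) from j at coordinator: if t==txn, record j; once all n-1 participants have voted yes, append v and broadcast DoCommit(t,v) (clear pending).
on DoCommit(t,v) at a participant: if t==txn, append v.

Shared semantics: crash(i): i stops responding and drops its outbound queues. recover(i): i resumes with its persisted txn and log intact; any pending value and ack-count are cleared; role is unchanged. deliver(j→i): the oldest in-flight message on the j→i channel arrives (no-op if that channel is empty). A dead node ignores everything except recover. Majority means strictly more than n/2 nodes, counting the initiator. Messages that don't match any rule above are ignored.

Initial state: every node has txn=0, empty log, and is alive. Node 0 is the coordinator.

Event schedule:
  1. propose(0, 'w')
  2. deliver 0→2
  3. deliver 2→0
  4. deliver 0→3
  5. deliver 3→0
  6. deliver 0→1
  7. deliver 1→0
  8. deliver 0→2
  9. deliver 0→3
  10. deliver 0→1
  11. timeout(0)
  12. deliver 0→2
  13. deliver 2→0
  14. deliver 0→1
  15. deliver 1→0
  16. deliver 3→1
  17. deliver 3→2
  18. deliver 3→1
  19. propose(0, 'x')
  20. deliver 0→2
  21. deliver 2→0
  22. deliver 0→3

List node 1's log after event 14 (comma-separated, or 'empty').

1. propose(0,'w'):  <0:coor t1 ->
2. deliver 0→2:  <2:part t1 ->
3. deliver 2→0:  nop
4. deliver 0→3:  <3:part t1 ->
5. deliver 3→0:  nop
6. deliver 0→1:  <1:part t1 ->
7. deliver 1→0:  <0:coor t1 w>
8. deliver 0→2:  <2:part t1 w>
9. deliver 0→3:  <3:part t1 w>
10. deliver 0→1:  <1:part t1 w>
11. timeout(0):  <0:coor t2 w>
12. deliver 0→2:  <2:part t2 w>
13. deliver 2→0:  nop
14. deliver 0→1:  <1:part t2 w>

w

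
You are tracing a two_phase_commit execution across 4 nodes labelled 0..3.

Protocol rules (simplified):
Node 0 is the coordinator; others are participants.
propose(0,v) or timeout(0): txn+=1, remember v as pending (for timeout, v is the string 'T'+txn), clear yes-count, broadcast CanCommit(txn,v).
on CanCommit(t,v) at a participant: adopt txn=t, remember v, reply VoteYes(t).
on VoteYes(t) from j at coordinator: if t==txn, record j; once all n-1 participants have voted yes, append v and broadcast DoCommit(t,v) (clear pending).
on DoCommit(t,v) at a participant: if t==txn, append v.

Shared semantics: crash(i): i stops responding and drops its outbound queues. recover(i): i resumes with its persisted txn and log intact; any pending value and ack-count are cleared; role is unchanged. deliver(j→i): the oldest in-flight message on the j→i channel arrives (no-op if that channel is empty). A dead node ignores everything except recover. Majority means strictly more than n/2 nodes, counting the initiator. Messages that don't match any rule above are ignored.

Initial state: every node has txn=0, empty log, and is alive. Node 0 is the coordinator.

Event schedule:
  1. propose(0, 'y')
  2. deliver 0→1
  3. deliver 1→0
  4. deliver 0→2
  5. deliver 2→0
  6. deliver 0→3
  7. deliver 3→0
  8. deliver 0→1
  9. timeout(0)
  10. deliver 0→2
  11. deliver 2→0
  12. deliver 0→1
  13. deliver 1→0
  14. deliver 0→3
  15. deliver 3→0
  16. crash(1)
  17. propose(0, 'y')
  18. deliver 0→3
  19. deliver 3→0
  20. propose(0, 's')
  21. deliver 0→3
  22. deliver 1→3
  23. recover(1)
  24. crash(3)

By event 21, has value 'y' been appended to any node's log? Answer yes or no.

after 1 — propose(0,'y'): n0:coor/t1/[-]
after 2 — deliver 0→1: n1:part/t1/[-]
after 3 — deliver 1→0: ·
after 4 — deliver 0→2: n2:part/t1/[-]
after 5 — deliver 2→0: ·
after 6 — deliver 0→3: n3:part/t1/[-]
after 7 — deliver 3→0: n0:coor/t1/[y]
after 8 — deliver 0→1: n1:part/t1/[y]
after 9 — timeout(0): n0:coor/t2/[y]
after 10 — deliver 0→2: n2:part/t1/[y]
after 11 — deliver 2→0: ·
after 12 — deliver 0→1: n1:part/t2/[y]
after 13 — deliver 1→0: ·
after 14 — deliver 0→3: n3:part/t1/[y]
after 15 — deliver 3→0: ·
after 16 — crash(1): n1:✗part/t2/[y]
after 17 — propose(0,'y'): n0:coor/t3/[y]
after 18 — deliver 0→3: n3:part/t2/[y]
after 19 — deliver 3→0: ·
after 20 — propose(0,'s'): n0:coor/t4/[y]
after 21 — deliver 0→3: n3:part/t3/[y]

yes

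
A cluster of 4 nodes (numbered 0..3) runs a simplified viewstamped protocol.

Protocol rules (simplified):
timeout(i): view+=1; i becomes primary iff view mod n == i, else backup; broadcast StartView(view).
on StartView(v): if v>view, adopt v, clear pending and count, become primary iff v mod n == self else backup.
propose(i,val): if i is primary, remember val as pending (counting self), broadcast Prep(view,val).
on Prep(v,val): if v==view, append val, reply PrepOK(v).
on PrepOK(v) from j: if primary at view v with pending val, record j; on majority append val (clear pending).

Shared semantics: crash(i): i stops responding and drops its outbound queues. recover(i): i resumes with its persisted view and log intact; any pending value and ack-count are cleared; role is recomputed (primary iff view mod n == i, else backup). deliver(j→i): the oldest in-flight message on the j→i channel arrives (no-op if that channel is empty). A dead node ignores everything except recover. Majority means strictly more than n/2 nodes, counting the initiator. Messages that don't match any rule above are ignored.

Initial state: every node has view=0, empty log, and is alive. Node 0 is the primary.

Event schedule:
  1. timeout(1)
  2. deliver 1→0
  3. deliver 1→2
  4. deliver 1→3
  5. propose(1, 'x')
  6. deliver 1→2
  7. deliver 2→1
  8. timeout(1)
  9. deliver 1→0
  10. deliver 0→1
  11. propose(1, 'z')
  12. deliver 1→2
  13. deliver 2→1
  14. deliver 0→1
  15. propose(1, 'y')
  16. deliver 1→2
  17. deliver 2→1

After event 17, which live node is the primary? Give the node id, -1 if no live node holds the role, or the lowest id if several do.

after 1 — timeout(1): n1:prim/v1/[-]
after 2 — deliver 1→0: n0:back/v1/[-]
after 3 — deliver 1→2: n2:back/v1/[-]
after 4 — deliver 1→3: n3:back/v1/[-]
after 5 — propose(1,'x'): ·
after 6 — deliver 1→2: n2:back/v1/[x]
after 7 — deliver 2→1: ·
after 8 — timeout(1): n1:back/v2/[-]
after 9 — deliver 1→0: n0:back/v1/[x]
after 10 — deliver 0→1: ·
after 11 — propose(1,'z'): ·
after 12 — deliver 1→2: n2:prim/v2/[x]
after 13 — deliver 2→1: ·
after 14 — deliver 0→1: ·
after 15 — propose(1,'y'): ·
after 16 — deliver 1→2: ·
after 17 — deliver 2→1: ·

2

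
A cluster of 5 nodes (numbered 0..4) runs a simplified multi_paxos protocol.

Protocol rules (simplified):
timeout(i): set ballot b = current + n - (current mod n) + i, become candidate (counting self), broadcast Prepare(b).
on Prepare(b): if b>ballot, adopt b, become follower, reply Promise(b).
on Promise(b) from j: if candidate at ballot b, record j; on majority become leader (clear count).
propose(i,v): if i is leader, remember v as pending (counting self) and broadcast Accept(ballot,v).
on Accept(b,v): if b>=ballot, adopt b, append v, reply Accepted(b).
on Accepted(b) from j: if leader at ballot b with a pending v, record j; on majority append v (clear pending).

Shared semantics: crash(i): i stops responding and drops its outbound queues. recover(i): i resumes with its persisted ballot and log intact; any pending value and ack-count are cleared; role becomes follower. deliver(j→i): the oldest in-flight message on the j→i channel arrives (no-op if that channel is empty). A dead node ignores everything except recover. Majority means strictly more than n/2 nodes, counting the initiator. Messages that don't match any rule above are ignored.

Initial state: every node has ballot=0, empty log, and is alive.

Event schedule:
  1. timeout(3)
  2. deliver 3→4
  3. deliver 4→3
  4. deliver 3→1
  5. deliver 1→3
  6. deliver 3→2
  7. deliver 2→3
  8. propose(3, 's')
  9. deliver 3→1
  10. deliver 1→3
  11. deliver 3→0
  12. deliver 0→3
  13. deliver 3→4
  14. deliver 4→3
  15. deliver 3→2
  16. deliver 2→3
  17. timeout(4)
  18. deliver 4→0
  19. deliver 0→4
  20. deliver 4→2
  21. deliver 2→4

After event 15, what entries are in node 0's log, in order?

1. timeout(3):  <3:cand b8 ->
2. deliver 3→4:  <4:foll b8 ->
3. deliver 4→3:  nop
4. deliver 3→1:  <1:foll b8 ->
5. deliver 1→3:  <3:lead b8 ->
6. deliver 3→2:  <2:foll b8 ->
7. deliver 2→3:  nop
8. propose(3,'s'):  nop
9. deliver 3→1:  <1:foll b8 s>
10. deliver 1→3:  nop
11. deliver 3→0:  <0:foll b8 ->
12. deliver 0→3:  nop
13. deliver 3→4:  <4:foll b8 s>
14. deliver 4→3:  <3:lead b8 s>
15. deliver 3→2:  <2:foll b8 s>

empty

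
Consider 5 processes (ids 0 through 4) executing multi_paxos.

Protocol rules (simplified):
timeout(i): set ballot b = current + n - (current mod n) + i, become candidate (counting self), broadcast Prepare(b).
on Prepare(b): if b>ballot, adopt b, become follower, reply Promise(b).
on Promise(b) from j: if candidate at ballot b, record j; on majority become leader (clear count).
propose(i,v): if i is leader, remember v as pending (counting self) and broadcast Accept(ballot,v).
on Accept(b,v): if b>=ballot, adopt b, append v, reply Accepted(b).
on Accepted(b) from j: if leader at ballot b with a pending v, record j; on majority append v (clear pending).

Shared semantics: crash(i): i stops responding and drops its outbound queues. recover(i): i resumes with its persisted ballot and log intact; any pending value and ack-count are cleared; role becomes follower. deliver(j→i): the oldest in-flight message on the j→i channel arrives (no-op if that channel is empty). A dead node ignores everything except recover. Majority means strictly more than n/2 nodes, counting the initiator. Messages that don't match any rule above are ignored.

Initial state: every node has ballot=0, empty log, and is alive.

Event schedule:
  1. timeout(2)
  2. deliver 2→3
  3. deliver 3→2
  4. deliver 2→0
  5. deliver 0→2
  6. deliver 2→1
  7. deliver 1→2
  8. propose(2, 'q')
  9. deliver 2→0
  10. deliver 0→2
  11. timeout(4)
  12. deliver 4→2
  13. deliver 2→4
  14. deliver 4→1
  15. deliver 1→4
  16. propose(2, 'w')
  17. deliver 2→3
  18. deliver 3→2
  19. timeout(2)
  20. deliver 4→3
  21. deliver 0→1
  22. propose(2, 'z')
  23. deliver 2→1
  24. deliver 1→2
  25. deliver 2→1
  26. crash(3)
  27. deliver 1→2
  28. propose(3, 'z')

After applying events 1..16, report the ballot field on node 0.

1. timeout(2):  <2:cand b7 ->
2. deliver 2→3:  <3:foll b7 ->
3. deliver 3→2:  nop
4. deliver 2→0:  <0:foll b7 ->
5. deliver 0→2:  <2:lead b7 ->
6. deliver 2→1:  <1:foll b7 ->
7. deliver 1→2:  nop
8. propose(2,'q'):  nop
9. deliver 2→0:  <0:foll b7 q>
10. deliver 0→2:  nop
11. timeout(4):  <4:cand b9 ->
12. deliver 4→2:  <2:foll b9 ->
13. deliver 2→4:  nop
14. deliver 4→1:  <1:foll b9 ->
15. deliver 1→4:  nop
16. propose(2,'w'):  nop

7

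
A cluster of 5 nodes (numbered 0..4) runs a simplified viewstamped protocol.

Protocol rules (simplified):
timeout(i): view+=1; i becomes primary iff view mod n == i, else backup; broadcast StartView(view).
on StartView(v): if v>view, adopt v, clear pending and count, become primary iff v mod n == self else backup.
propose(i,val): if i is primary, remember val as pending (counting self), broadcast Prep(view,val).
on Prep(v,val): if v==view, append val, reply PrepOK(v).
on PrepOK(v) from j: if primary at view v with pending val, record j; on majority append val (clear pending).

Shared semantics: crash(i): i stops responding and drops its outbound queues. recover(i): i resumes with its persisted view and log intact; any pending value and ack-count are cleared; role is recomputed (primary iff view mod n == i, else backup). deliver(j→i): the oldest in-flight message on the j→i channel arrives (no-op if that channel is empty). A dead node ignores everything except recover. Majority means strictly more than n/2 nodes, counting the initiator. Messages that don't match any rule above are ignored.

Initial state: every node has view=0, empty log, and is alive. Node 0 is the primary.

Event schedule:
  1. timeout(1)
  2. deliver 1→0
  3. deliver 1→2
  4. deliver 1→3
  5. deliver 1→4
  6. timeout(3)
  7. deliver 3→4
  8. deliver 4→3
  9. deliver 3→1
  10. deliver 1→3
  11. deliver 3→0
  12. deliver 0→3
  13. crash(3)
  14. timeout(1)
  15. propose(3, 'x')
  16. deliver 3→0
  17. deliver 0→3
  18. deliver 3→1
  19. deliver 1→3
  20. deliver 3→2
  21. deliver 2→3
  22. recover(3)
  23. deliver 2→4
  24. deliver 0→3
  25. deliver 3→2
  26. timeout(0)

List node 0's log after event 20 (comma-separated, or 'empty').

[1] timeout(1) → N1(prim v1 [-])
[2] deliver 1→0 → N0(back v1 [-])
[3] deliver 1→2 → N2(back v1 [-])
[4] deliver 1→3 → N3(back v1 [-])
[5] deliver 1→4 → N4(back v1 [-])
[6] timeout(3) → N3(back v2 [-])
[7] deliver 3→4 → N4(back v2 [-])
[8] deliver 4→3 → ∅
[9] deliver 3→1 → N1(back v2 [-])
[10] deliver 1→3 → ∅
[11] deliver 3→0 → N0(back v2 [-])
[12] deliver 0→3 → ∅
[13] crash(3) → N3(✗back v2 [-])
[14] timeout(1) → N1(back v3 [-])
[15] propose(3,'x') → ∅
[16] deliver 3→0 → ∅
[17] deliver 0→3 → ∅
[18] deliver 3→1 → ∅
[19] deliver 1→3 → ∅
[20] deliver 3→2 → ∅

empty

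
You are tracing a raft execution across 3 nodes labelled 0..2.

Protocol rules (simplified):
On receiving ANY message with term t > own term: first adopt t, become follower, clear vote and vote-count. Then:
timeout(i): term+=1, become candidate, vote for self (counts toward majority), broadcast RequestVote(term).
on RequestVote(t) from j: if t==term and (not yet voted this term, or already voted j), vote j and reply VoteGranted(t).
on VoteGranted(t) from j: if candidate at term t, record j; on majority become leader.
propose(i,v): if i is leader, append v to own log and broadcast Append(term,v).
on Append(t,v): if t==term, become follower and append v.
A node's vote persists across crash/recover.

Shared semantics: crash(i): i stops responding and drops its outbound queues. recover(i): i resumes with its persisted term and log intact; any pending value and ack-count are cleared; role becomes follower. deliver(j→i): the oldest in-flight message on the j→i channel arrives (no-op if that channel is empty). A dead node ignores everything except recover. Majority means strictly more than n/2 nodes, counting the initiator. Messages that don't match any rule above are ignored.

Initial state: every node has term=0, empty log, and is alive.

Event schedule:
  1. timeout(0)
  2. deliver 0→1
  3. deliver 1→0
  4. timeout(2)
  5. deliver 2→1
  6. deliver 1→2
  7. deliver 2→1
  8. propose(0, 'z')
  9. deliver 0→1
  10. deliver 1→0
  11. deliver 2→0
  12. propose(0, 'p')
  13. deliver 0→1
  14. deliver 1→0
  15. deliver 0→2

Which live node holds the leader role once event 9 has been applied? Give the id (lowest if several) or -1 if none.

1. timeout(0):  <0:cand t1 ->
2. deliver 0→1:  <1:foll t1 ->
3. deliver 1→0:  <0:lead t1 ->
4. timeout(2):  <2:cand t1 ->
5. deliver 2→1:  nop
6. deliver 1→2:  nop
7. deliver 2→1:  nop
8. propose(0,'z'):  <0:lead t1 z>
9. deliver 0→1:  <1:foll t1 z>

0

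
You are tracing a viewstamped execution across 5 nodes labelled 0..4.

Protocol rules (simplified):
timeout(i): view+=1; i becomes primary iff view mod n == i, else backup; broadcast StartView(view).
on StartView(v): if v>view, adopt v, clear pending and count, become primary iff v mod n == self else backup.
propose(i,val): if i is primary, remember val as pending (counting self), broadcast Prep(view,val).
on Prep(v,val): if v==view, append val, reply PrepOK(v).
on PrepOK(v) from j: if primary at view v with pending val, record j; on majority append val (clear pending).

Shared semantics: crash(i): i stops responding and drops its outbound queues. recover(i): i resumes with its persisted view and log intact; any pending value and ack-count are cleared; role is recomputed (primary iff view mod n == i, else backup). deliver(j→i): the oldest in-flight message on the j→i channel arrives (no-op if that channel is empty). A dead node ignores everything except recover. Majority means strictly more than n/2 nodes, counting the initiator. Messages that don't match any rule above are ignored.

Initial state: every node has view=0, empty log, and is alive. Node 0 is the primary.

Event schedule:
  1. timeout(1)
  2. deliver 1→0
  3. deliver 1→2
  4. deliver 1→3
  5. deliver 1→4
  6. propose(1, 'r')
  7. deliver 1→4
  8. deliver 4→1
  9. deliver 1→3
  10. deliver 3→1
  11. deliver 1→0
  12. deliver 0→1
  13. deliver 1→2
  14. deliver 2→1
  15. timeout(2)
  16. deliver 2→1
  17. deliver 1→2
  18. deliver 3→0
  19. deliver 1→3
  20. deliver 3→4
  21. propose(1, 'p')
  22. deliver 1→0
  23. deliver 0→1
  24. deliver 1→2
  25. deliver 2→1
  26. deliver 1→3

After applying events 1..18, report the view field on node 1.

e1 timeout(1): 1[prim,v=1,-]
e2 deliver 1→0: 0[back,v=1,-]
e3 deliver 1→2: 2[back,v=1,-]
e4 deliver 1→3: 3[back,v=1,-]
e5 deliver 1→4: 4[back,v=1,-]
e6 propose(1,'r'): ·
e7 deliver 1→4: 4[back,v=1,r]
e8 deliver 4→1: ·
e9 deliver 1→3: 3[back,v=1,r]
e10 deliver 3→1: 1[prim,v=1,r]
e11 deliver 1→0: 0[back,v=1,r]
e12 deliver 0→1: ·
e13 deliver 1→2: 2[back,v=1,r]
e14 deliver 2→1: ·
e15 timeout(2): 2[prim,v=2,r]
e16 deliver 2→1: 1[back,v=2,r]
e17 deliver 1→2: ·
e18 deliver 3→0: ·

2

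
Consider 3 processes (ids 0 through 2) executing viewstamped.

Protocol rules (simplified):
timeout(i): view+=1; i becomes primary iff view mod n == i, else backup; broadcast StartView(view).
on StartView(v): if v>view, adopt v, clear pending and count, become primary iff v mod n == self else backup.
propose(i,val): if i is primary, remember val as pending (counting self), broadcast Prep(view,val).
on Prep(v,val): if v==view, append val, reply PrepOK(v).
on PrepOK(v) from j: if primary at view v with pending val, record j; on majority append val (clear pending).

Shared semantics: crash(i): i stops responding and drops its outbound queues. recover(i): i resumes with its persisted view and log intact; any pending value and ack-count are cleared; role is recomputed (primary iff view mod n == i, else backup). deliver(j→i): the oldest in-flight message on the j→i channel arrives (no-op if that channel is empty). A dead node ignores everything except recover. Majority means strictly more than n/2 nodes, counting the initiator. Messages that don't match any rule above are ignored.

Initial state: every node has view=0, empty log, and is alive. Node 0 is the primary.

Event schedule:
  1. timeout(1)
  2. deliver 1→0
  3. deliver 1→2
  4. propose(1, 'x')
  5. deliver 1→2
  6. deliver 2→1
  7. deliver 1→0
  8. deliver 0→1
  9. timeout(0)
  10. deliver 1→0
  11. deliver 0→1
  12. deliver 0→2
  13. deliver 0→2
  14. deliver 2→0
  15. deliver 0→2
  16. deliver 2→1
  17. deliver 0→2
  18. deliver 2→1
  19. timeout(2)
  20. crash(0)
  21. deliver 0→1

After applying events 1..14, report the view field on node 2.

2

1. timeout(1):  <1:prim v1 ->
2. deliver 1→0:  <0:back v1 ->
3. deliver 1→2:  <2:back v1 ->
4. propose(1,'x'):  nop
5. deliver 1→2:  <2:back v1 x>
6. deliver 2→1:  <1:prim v1 x>
7. deliver 1→0:  <0:back v1 x>
8. deliver 0→1:  nop
9. timeout(0):  <0:back v2 x>
10. deliver 1→0:  nop
11. deliver 0→1:  <1:back v2 x>
12. deliver 0→2:  <2:prim v2 x>
13. deliver 0→2:  nop
14. deliver 2→0:  nop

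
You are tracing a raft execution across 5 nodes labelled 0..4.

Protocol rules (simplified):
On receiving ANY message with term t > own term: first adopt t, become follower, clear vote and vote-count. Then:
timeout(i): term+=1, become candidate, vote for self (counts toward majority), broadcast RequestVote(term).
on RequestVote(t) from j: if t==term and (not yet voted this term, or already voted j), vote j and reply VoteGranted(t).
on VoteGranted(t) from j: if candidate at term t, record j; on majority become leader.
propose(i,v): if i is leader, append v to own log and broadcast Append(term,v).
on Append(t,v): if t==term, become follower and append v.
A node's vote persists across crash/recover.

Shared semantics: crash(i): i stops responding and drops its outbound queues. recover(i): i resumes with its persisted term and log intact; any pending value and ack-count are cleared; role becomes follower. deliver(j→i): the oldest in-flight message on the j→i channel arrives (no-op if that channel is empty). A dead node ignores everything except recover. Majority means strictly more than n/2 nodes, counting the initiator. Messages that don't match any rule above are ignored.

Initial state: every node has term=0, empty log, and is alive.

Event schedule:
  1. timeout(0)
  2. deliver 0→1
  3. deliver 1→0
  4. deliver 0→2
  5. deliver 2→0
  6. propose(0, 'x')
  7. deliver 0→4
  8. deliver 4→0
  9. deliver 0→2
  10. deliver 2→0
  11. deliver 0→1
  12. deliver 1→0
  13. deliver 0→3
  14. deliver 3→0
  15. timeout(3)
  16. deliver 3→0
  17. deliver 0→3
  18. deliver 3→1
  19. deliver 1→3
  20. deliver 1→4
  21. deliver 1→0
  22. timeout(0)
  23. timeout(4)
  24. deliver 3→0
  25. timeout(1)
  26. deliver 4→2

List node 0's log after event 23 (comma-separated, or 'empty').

x

e1 timeout(0): 0[cand,t=1,-]
e2 deliver 0→1: 1[foll,t=1,-]
e3 deliver 1→0: ·
e4 deliver 0→2: 2[foll,t=1,-]
e5 deliver 2→0: 0[lead,t=1,-]
e6 propose(0,'x'): 0[lead,t=1,x]
e7 deliver 0→4: 4[foll,t=1,-]
e8 deliver 4→0: ·
e9 deliver 0→2: 2[foll,t=1,x]
e10 deliver 2→0: ·
e11 deliver 0→1: 1[foll,t=1,x]
e12 deliver 1→0: ·
e13 deliver 0→3: 3[foll,t=1,-]
e14 deliver 3→0: ·
e15 timeout(3): 3[cand,t=2,-]
e16 deliver 3→0: 0[foll,t=2,x]
e17 deliver 0→3: ·
e18 deliver 3→1: 1[foll,t=2,x]
e19 deliver 1→3: ·
e20 deliver 1→4: ·
e21 deliver 1→0: ·
e22 timeout(0): 0[cand,t=3,x]
e23 timeout(4): 4[cand,t=2,-]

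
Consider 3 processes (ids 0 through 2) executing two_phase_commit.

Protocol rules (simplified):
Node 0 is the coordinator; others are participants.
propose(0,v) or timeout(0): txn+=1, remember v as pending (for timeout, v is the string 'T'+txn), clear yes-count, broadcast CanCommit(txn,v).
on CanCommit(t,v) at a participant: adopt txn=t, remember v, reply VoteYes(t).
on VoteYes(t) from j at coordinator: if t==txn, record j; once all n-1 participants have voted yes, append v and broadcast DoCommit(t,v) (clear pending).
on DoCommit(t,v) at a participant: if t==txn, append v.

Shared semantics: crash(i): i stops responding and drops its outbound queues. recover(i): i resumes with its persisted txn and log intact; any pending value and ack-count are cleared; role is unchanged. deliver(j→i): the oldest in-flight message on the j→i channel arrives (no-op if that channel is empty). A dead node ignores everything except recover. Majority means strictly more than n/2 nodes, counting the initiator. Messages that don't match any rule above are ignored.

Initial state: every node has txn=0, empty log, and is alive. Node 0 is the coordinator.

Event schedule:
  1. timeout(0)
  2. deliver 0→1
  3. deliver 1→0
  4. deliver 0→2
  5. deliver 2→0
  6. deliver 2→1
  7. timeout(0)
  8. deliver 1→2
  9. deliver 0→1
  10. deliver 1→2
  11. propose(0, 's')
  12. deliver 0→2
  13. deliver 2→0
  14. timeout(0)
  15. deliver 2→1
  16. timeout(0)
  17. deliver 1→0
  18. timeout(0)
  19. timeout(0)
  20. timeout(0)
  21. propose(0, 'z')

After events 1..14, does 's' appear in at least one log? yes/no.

1. timeout(0):  <0:coor t1 ->
2. deliver 0→1:  <1:part t1 ->
3. deliver 1→0:  nop
4. deliver 0→2:  <2:part t1 ->
5. deliver 2→0:  <0:coor t1 T1>
6. deliver 2→1:  nop
7. timeout(0):  <0:coor t2 T1>
8. deliver 1→2:  nop
9. deliver 0→1:  <1:part t1 T1>
10. deliver 1→2:  nop
11. propose(0,'s'):  <0:coor t3 T1>
12. deliver 0→2:  <2:part t1 T1>
13. deliver 2→0:  nop
14. timeout(0):  <0:coor t4 T1>

no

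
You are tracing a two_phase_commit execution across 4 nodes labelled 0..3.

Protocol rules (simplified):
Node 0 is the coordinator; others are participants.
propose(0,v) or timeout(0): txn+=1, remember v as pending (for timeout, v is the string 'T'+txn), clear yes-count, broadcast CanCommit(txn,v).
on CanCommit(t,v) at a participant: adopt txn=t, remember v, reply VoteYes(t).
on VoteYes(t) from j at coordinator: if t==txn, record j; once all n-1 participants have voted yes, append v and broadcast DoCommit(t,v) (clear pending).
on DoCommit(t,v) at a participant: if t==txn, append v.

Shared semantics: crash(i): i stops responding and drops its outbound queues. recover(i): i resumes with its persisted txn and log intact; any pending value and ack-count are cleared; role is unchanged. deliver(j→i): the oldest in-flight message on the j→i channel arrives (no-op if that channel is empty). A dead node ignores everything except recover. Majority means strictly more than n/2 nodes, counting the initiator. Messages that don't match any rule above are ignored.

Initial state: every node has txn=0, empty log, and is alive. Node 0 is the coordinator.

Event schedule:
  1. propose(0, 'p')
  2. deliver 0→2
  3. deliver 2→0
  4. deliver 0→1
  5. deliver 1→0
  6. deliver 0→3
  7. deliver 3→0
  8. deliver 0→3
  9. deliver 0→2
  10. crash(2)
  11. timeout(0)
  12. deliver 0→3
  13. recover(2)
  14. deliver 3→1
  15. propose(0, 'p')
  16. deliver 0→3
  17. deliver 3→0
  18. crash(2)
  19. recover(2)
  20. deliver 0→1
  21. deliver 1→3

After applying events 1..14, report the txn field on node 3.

2

step 1 propose(0,'p'): 0={coor,t=1,log=-}
step 2 deliver 0→2: 2={part,t=1,log=-}
step 3 deliver 2→0: —
step 4 deliver 0→1: 1={part,t=1,log=-}
step 5 deliver 1→0: —
step 6 deliver 0→3: 3={part,t=1,log=-}
step 7 deliver 3→0: 0={coor,t=1,log=p}
step 8 deliver 0→3: 3={part,t=1,log=p}
step 9 deliver 0→2: 2={part,t=1,log=p}
step 10 crash(2): 2={✗part,t=1,log=p}
step 11 timeout(0): 0={coor,t=2,log=p}
step 12 deliver 0→3: 3={part,t=2,log=p}
step 13 recover(2): 2={part,t=1,log=p}
step 14 deliver 3→1: —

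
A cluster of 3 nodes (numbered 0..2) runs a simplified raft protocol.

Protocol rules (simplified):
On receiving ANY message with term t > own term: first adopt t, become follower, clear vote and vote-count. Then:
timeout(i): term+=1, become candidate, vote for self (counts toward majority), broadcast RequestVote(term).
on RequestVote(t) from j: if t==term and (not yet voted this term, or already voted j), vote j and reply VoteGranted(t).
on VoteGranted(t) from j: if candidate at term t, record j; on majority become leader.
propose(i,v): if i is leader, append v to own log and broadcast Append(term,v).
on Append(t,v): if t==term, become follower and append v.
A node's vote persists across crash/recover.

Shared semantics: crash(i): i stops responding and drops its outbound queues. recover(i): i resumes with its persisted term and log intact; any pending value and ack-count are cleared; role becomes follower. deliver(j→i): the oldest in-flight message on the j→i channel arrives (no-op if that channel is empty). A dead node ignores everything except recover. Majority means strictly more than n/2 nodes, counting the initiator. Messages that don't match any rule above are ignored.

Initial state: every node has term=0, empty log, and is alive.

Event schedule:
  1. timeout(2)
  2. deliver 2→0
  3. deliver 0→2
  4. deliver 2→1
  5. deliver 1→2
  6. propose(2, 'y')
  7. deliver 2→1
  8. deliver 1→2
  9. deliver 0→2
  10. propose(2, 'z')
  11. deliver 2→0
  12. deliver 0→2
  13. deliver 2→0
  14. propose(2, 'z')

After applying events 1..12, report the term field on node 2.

1

e1 timeout(2): 2[cand,t=1,-]
e2 deliver 2→0: 0[foll,t=1,-]
e3 deliver 0→2: 2[lead,t=1,-]
e4 deliver 2→1: 1[foll,t=1,-]
e5 deliver 1→2: ·
e6 propose(2,'y'): 2[lead,t=1,y]
e7 deliver 2→1: 1[foll,t=1,y]
e8 deliver 1→2: ·
e9 deliver 0→2: ·
e10 propose(2,'z'): 2[lead,t=1,y,z]
e11 deliver 2→0: 0[foll,t=1,y]
e12 deliver 0→2: ·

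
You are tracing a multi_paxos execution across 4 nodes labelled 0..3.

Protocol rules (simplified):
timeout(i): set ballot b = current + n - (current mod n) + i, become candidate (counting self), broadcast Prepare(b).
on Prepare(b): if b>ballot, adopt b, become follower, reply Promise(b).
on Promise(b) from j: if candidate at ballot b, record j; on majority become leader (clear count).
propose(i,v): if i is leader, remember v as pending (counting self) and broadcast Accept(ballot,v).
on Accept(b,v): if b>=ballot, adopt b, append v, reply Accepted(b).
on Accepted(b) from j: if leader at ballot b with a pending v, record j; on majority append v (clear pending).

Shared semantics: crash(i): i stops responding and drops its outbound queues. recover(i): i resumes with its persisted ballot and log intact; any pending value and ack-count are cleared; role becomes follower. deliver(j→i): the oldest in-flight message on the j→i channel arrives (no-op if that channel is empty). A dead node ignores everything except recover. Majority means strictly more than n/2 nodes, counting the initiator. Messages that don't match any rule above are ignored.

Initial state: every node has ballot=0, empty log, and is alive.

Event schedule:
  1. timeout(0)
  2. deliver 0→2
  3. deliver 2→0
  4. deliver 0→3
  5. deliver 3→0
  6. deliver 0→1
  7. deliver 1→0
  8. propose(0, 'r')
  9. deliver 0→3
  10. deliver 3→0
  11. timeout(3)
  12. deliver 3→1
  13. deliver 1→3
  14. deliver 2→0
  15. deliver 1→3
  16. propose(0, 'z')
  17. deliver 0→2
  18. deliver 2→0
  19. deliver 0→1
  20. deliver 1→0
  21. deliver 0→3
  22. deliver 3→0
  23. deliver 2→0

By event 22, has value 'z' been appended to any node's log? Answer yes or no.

e1 timeout(0): 0[cand,b=4,-]
e2 deliver 0→2: 2[foll,b=4,-]
e3 deliver 2→0: ·
e4 deliver 0→3: 3[foll,b=4,-]
e5 deliver 3→0: 0[lead,b=4,-]
e6 deliver 0→1: 1[foll,b=4,-]
e7 deliver 1→0: ·
e8 propose(0,'r'): ·
e9 deliver 0→3: 3[foll,b=4,r]
e10 deliver 3→0: ·
e11 timeout(3): 3[cand,b=11,r]
e12 deliver 3→1: 1[foll,b=11,-]
e13 deliver 1→3: ·
e14 deliver 2→0: ·
e15 deliver 1→3: ·
e16 propose(0,'z'): ·
e17 deliver 0→2: 2[foll,b=4,r]
e18 deliver 2→0: ·
e19 deliver 0→1: ·
e20 deliver 1→0: ·
e21 deliver 0→3: ·
e22 deliver 3→0: 0[foll,b=11,-]

no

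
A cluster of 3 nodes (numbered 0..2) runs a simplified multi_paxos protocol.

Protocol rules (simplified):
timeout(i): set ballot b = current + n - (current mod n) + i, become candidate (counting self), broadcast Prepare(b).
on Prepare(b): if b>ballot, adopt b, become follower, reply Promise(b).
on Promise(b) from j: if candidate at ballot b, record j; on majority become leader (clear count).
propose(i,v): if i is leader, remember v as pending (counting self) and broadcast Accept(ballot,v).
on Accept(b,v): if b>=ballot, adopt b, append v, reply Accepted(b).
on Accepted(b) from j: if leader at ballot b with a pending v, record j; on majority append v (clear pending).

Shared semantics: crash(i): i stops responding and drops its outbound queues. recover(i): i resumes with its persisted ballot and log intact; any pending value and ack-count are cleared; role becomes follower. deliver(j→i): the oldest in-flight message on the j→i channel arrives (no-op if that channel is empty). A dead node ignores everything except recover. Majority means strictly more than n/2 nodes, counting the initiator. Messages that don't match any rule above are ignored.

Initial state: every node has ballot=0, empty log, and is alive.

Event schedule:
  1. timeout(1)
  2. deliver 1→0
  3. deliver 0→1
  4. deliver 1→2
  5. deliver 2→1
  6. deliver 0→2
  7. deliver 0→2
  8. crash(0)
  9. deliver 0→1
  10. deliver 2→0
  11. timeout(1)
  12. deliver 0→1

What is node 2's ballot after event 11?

4

1. timeout(1):  <1:cand b4 ->
2. deliver 1→0:  <0:foll b4 ->
3. deliver 0→1:  <1:lead b4 ->
4. deliver 1→2:  <2:foll b4 ->
5. deliver 2→1:  nop
6. deliver 0→2:  nop
7. deliver 0→2:  nop
8. crash(0):  <0:✗foll b4 ->
9. deliver 0→1:  nop
10. deliver 2→0:  nop
11. timeout(1):  <1:cand b7 ->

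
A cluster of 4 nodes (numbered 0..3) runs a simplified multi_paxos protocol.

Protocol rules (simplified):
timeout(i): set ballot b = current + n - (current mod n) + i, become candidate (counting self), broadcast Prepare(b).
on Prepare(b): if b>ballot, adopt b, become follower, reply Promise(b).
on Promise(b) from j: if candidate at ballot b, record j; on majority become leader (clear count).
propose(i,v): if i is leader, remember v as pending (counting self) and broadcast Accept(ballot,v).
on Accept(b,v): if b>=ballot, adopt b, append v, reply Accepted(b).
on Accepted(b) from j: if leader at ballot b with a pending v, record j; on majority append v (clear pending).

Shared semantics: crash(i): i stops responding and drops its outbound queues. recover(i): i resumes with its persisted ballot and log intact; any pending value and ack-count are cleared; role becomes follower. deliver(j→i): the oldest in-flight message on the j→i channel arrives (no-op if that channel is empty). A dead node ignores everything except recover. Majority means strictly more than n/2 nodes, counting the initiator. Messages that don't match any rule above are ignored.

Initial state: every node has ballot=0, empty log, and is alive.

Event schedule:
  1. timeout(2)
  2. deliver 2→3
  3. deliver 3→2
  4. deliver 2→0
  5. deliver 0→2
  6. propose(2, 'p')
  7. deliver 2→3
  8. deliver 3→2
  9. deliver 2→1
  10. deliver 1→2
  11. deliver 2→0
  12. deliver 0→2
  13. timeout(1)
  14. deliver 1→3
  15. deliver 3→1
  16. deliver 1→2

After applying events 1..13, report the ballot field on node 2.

6

e1 timeout(2): 2[cand,b=6,-]
e2 deliver 2→3: 3[foll,b=6,-]
e3 deliver 3→2: ·
e4 deliver 2→0: 0[foll,b=6,-]
e5 deliver 0→2: 2[lead,b=6,-]
e6 propose(2,'p'): ·
e7 deliver 2→3: 3[foll,b=6,p]
e8 deliver 3→2: ·
e9 deliver 2→1: 1[foll,b=6,-]
e10 deliver 1→2: ·
e11 deliver 2→0: 0[foll,b=6,p]
e12 deliver 0→2: 2[lead,b=6,p]
e13 timeout(1): 1[cand,b=9,-]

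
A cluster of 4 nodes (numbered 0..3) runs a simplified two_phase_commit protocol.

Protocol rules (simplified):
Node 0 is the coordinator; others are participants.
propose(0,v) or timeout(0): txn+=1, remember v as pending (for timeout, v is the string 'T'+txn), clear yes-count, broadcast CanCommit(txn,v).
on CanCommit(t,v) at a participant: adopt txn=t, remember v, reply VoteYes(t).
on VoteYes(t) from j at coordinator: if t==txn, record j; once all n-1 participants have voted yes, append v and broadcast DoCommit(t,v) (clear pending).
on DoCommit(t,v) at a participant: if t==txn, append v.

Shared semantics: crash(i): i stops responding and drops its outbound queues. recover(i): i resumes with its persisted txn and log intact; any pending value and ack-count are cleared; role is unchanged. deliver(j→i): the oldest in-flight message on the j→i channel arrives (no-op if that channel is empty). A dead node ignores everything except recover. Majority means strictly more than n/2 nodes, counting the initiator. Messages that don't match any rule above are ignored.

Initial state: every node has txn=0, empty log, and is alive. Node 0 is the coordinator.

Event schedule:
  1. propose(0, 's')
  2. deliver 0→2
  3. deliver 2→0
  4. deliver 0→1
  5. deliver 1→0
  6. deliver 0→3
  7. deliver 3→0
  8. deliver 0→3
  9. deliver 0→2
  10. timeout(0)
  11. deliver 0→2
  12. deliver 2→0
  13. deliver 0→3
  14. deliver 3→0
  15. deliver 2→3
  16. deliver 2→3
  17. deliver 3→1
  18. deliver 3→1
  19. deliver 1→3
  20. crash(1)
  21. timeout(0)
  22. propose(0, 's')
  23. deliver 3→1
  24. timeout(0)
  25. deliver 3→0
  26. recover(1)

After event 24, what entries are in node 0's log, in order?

[1] propose(0,'s') → N0(coor t1 [-])
[2] deliver 0→2 → N2(part t1 [-])
[3] deliver 2→0 → ∅
[4] deliver 0→1 → N1(part t1 [-])
[5] deliver 1→0 → ∅
[6] deliver 0→3 → N3(part t1 [-])
[7] deliver 3→0 → N0(coor t1 [s])
[8] deliver 0→3 → N3(part t1 [s])
[9] deliver 0→2 → N2(part t1 [s])
[10] timeout(0) → N0(coor t2 [s])
[11] deliver 0→2 → N2(part t2 [s])
[12] deliver 2→0 → ∅
[13] deliver 0→3 → N3(part t2 [s])
[14] deliver 3→0 → ∅
[15] deliver 2→3 → ∅
[16] deliver 2→3 → ∅
[17] deliver 3→1 → ∅
[18] deliver 3→1 → ∅
[19] deliver 1→3 → ∅
[20] crash(1) → N1(✗part t1 [-])
[21] timeout(0) → N0(coor t3 [s])
[22] propose(0,'s') → N0(coor t4 [s])
[23] deliver 3→1 → ∅
[24] timeout(0) → N0(coor t5 [s])

s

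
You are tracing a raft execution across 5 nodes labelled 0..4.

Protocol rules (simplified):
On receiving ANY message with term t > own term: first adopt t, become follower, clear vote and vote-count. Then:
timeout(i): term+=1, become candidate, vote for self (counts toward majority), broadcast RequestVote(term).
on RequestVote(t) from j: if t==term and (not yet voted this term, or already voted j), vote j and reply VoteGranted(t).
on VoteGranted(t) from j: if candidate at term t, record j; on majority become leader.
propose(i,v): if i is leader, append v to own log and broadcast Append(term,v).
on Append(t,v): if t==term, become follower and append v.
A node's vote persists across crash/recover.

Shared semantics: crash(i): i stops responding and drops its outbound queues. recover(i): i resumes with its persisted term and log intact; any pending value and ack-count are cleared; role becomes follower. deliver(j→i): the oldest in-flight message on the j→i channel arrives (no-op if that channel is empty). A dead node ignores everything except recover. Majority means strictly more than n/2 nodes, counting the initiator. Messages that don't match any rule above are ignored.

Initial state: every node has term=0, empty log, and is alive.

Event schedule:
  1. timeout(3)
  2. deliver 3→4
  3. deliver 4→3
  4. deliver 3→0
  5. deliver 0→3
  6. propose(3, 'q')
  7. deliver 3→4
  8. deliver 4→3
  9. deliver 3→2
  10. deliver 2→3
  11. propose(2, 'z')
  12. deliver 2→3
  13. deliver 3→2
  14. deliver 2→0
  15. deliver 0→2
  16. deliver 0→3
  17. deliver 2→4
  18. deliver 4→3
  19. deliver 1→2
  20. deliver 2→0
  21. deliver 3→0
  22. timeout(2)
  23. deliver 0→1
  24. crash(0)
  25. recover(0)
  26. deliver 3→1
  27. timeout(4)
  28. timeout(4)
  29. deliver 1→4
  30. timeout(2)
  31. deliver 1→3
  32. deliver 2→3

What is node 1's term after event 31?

1

[1] timeout(3) → N3(cand t1 [-])
[2] deliver 3→4 → N4(foll t1 [-])
[3] deliver 4→3 → ∅
[4] deliver 3→0 → N0(foll t1 [-])
[5] deliver 0→3 → N3(lead t1 [-])
[6] propose(3,'q') → N3(lead t1 [q])
[7] deliver 3→4 → N4(foll t1 [q])
[8] deliver 4→3 → ∅
[9] deliver 3→2 → N2(foll t1 [-])
[10] deliver 2→3 → ∅
[11] propose(2,'z') → ∅
[12] deliver 2→3 → ∅
[13] deliver 3→2 → N2(foll t1 [q])
[14] deliver 2→0 → ∅
[15] deliver 0→2 → ∅
[16] deliver 0→3 → ∅
[17] deliver 2→4 → ∅
[18] deliver 4→3 → ∅
[19] deliver 1→2 → ∅
[20] deliver 2→0 → ∅
[21] deliver 3→0 → N0(foll t1 [q])
[22] timeout(2) → N2(cand t2 [q])
[23] deliver 0→1 → ∅
[24] crash(0) → N0(✗foll t1 [q])
[25] recover(0) → N0(foll t1 [q])
[26] deliver 3→1 → N1(foll t1 [-])
[27] timeout(4) → N4(cand t2 [q])
[28] timeout(4) → N4(cand t3 [q])
[29] deliver 1→4 → ∅
[30] timeout(2) → N2(cand t3 [q])
[31] deliver 1→3 → ∅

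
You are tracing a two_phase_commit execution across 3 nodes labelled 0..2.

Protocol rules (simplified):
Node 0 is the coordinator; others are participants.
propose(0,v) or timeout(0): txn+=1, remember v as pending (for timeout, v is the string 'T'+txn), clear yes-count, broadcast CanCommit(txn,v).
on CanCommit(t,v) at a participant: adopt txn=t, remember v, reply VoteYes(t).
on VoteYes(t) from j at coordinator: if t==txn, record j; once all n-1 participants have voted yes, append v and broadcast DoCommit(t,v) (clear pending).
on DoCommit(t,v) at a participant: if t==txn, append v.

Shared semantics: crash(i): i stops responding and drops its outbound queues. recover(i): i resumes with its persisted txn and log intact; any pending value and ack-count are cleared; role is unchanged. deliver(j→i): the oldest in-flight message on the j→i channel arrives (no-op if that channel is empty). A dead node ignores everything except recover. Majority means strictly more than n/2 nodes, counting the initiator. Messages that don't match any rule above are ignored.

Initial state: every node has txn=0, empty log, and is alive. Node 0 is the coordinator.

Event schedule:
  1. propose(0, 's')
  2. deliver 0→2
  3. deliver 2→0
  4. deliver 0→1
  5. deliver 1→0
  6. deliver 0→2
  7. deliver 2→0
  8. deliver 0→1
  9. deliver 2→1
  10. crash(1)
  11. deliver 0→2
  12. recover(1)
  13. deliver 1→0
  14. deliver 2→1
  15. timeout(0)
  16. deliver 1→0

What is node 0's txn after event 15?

e1 propose(0,'s'): 0[coor,t=1,-]
e2 deliver 0→2: 2[part,t=1,-]
e3 deliver 2→0: ·
e4 deliver 0→1: 1[part,t=1,-]
e5 deliver 1→0: 0[coor,t=1,s]
e6 deliver 0→2: 2[part,t=1,s]
e7 deliver 2→0: ·
e8 deliver 0→1: 1[part,t=1,s]
e9 deliver 2→1: ·
e10 crash(1): 1[✗part,t=1,s]
e11 deliver 0→2: ·
e12 recover(1): 1[part,t=1,s]
e13 deliver 1→0: ·
e14 deliver 2→1: ·
e15 timeout(0): 0[coor,t=2,s]

2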